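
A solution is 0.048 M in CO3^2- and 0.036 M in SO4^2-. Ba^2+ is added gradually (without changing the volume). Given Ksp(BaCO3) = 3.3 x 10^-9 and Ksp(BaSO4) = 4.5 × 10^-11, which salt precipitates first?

Precipitation of each salt starts when its ion product equals its Ksp.
For BaCO3: 3.3 x 10^-9 = 0.048 × [Ba^2+]  ⇒  [Ba^2+] = 6.9 x 10^-8 M.
For BaSO4: 4.5 × 10^-11 = 0.036 × [Ba^2+]  ⇒  [Ba^2+] = 1.3 × 10^-9 M.
The salt with the lower threshold [Ba^2+] precipitates first: BaSO4.

BaSO4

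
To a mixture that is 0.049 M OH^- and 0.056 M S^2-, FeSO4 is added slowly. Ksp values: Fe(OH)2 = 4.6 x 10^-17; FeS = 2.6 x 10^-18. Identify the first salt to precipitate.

FeS

Each salt begins to precipitate when Q = Ksp, i.e. when [Fe^2+] reaches its threshold.
For Fe(OH)2: 4.6 x 10^-17 = (0.049)^2 × [Fe^2+]  ⇒  [Fe^2+] = 1.9 × 10^-14 M.
For FeS: 2.6 x 10^-18 = 0.056 × [Fe^2+]  ⇒  [Fe^2+] = 4.6 × 10^-17 M.
The salt with the lower threshold [Fe^2+] precipitates first: FeS.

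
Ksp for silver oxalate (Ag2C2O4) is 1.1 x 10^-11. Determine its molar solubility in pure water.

s = 1.4 × 10^-4 M

Ag2C2O4(s) ⇌ 2 Ag^+ + C2O4^2-
Ksp = [Ag^+]^2[C2O4^2-]
Let s = molar solubility. Then [Ag^+] = 2s and [C2O4^2-] = s.
Substituting: Ksp = (2s)^2s = 4s^3
s = (1.1 x 10^-11 / 4)^(1/3) = 1.4 x 10^-4 M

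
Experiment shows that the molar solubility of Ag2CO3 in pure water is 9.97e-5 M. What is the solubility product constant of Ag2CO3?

Ksp = 3.96 × 10^-12

Ag2CO3(s) ⇌ 2 Ag^+ + CO3^2-
If s mol/L of Ag2CO3 dissolves, [Ag^+] = 2s and [CO3^2-] = s.
Ksp = [Ag^+]^2[CO3^2-]
Ksp = (2s)^2s = 4s^3
Ksp = 4 × (9.97 × 10^-5)^3 = 3.96 × 10^-12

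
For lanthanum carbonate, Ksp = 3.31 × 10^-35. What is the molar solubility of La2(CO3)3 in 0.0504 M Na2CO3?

s ≈ 2.54 x 10^-16 M

La2(CO3)3(s) <=> 2 La^3+ + 3 CO3^2-
Ksp = [La^3+]^2[CO3^2-]^3
Let s = moles of La2(CO3)3 that dissolve per litre. [La^3+] = 2s, [CO3^2-] = 0.0504 + 3s ≈ 0.0504 (since CO3^2- from Na2CO3 dominates).
Ksp ≈ (2s)^2 × (0.0504)^3
s = 2.54 x 10^-16 M
Check: 3s = 7.6 × 10^-16 ≪ 0.0504, so the approximation is valid.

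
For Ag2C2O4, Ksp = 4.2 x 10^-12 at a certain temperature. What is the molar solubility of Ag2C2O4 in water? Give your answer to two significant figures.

Ag2C2O4(s) ⇌ 2 Ag^+(aq) + C2O4^2-(aq)
Ksp = [Ag^+]^2[C2O4^2-]
If s mol/L of Ag2C2O4 dissolves, [Ag^+] = 2s and [C2O4^2-] = s.
So Ksp = (2s)^2 × s = 4s^3
Solving, s = (4.2 x 10^-12/4)^(1/3) = 1.0 x 10^-4 M

s ≈ 1.0 x 10^-4 M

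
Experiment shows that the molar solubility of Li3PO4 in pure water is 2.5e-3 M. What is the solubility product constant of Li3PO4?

1.1e-9

Li3PO4(s) ⇌ 3 Li^+ + PO4^3-
For each mole of Li3PO4 that dissolves: [Li^+] = 3s, [PO4^3-] = s.
Ksp = [Li^+]^3[PO4^3-]
So Ksp = (3s)^3 × s = 27s^4
With s = 2.5 x 10^-3: Ksp = 1.1 × 10^-9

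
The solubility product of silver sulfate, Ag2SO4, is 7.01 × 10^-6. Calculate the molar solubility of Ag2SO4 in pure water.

s = 1.21 × 10^-2 M

Ag2SO4(s) <=> 2 Ag^+ + SO4^2-
Ksp = [Ag^+]^2[SO4^2-]
For each mole of Ag2SO4 that dissolves: [Ag^+] = 2s, [SO4^2-] = s.
Substituting: Ksp = (2s)^2s = 4s^3
Solving, s = (7.01 × 10^-6/4)^(1/3) = 1.21 × 10^-2 M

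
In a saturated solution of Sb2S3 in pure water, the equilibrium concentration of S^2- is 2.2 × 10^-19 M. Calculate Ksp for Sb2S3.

2.3 x 10^-94

Sb2S3(s) ⇌ 2 Sb^3+(aq) + 3 S^2-(aq)
Stoichiometry gives [Sb^3+] = (2/3)[S^2-] = 1.47 x 10^-19 M.
Ksp = [Sb^3+]^2[S^2-]^3
Ksp = (1.47 x 10^-19)^2 × (2.2 × 10^-19)^3 = 2.3 × 10^-94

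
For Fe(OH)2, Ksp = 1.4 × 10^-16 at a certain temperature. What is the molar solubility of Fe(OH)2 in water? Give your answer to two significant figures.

s = 3.3 × 10^-6 M

Fe(OH)2(s) <=> Fe^2+(aq) + 2 OH^-(aq)
Ksp = [Fe^2+][OH^-]^2
Let s = molar solubility. Then [Fe^2+] = s and [OH^-] = 2s.
Substituting: Ksp = s(2s)^2 = 4s^3
Solving, s = (1.4 × 10^-16/4)^(1/3) = 3.3 × 10^-6 M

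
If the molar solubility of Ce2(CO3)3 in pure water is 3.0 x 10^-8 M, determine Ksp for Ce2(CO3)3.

Ksp = 2.6 x 10^-36

Ce2(CO3)3(s) ⇌ 2 Ce^3+ + 3 CO3^2-
Let s = molar solubility. Then [Ce^3+] = 2s and [CO3^2-] = 3s.
Ksp = [Ce^3+]^2[CO3^2-]^3
So Ksp = (2s)^2 × (3s)^3 = 108s^5
Ksp = 108 × (3.0 × 10^-8)^5 = 2.6 × 10^-36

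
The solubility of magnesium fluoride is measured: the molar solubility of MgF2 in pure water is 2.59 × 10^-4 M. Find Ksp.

6.95 × 10^-11

MgF2(s) <=> Mg^2+ + 2 F^-
If s mol/L of MgF2 dissolves, [Mg^2+] = s and [F^-] = 2s.
Ksp = [Mg^2+][F^-]^2
So Ksp = s × (2s)^2 = 4s^3
With s = 2.59 x 10^-4: Ksp = 6.95 x 10^-11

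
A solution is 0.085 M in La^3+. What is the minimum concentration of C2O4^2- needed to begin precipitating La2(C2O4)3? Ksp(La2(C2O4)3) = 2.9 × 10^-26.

La2(C2O4)3(s) ⇌ 2 La^3+ + 3 C2O4^2-
Ksp = [La^3+]^2[C2O4^2-]^3
Precipitation begins when Q = Ksp. With [La^3+] = 0.085 M:
2.9 × 10^-26 = (0.085)^2 × [C2O4^2-]^3
[C2O4^2-] = (2.9 × 10^-26 / 7.23 × 10^-3)^(1/3) = 1.6 × 10^-8 M

[C2O4^2-] = 1.6 × 10^-8 M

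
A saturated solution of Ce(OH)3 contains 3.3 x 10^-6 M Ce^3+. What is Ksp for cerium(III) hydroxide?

3.2e-21

Ce(OH)3(s) <=> Ce^3+(aq) + 3 OH^-(aq)
Stoichiometry gives [OH^-] = (3/1)[Ce^3+] = 9.90 × 10^-6 M.
Ksp = [Ce^3+][OH^-]^3
Ksp = 3.3 x 10^-6 × (9.90 × 10^-6)^3 = 3.2 × 10^-21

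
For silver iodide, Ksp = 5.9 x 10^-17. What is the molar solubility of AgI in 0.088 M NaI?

s ≈ 6.7e-16 M

AgI(s) ⇌ Ag^+(aq) + I^-(aq)
Ksp = [Ag^+][I^-]
Let s = moles of AgI that dissolve per litre. [Ag^+] = s, [I^-] = 0.088 + s ≈ 0.088 (Ksp is small, so little additional dissolves).
Ksp ≈ s × 0.088
s = 6.7 × 10^-16 M
Check: s = 6.7 × 10^-16 ≪ 0.088, so the approximation is valid.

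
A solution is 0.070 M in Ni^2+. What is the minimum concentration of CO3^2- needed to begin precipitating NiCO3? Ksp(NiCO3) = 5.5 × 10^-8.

NiCO3(s) ⇌ Ni^2+(aq) + CO3^2-(aq)
Ksp = [Ni^2+][CO3^2-]
Precipitation begins when Q = Ksp. With [Ni^2+] = 0.070 M:
5.5 × 10^-8 = (0.070) × [CO3^2-]
[CO3^2-] = (5.5 × 10^-8 / 7.0 x 10^-2) = 7.9 × 10^-7 M

7.9 × 10^-7 M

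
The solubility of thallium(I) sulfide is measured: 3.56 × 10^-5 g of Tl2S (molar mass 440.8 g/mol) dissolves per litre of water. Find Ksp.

Molar solubility s = (3.56 × 10^-5 g/L) / (440.8 g/mol) = 8.076 × 10^-8 M.
Tl2S(s) <=> 2 Tl^+ + S^2-
With molar solubility s: [Tl^+] = 2s, [S^2-] = s.
Ksp = [Tl^+]^2[S^2-]
Substituting: Ksp = (2s)^2s = 4s^3
With s = 8.076 × 10^-8: Ksp = 2.11 x 10^-21

Ksp = 2.11 × 10^-21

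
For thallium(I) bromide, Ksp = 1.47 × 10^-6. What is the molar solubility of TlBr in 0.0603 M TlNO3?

TlBr(s) ⇌ Tl^+(aq) + Br^-(aq)
Ksp = [Tl^+][Br^-]
If s mol/L dissolves here, [Tl^+] = 0.0603 + s ≈ 0.0603, [Br^-] = s (Ksp is small, so little additional dissolves).
Ksp ≈ 0.0603 × s
s = 2.44 x 10^-5 M
Check: s = 2.4 x 10^-5 ≪ 0.0603, so the approximation is valid.

2.44e-5 M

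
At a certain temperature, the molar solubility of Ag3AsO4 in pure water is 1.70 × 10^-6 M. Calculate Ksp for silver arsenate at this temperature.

2.26 × 10^-22

Ag3AsO4(s) ⇌ 3 Ag^+ + AsO4^3-
With molar solubility s: [Ag^+] = 3s, [AsO4^3-] = s.
Ksp = [Ag^+]^3[AsO4^3-]
Ksp = (3s)^3s = 27s^4
With s = 1.70 × 10^-6: Ksp = 2.26 × 10^-22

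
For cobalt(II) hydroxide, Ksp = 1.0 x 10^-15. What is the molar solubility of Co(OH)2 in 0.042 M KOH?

Co(OH)2(s) <=> Co^2+(aq) + 2 OH^-(aq)
Ksp = [Co^2+][OH^-]^2
Let s = moles of Co(OH)2 that dissolve per litre. [Co^2+] = s, [OH^-] = 0.042 + 2s ≈ 0.042 (Ksp is small, so little additional dissolves).
Ksp ≈ s × (0.042)^2
s = 5.7 × 10^-13 M
Check: 2s = 1.1 × 10^-12 ≪ 0.042, so the approximation is valid.

5.7 × 10^-13 M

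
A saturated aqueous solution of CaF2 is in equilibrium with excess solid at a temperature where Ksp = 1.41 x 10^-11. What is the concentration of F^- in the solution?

3.04 × 10^-4 M

CaF2(s) ⇌ Ca^2+(aq) + 2 F^-(aq)
Ksp = [Ca^2+][F^-]^2
With molar solubility s: [Ca^2+] = s, [F^-] = 2s.
Ksp = s(2s)^2 = 4s^3
s = (1.41 x 10^-11 / 4)^(1/3) = 1.522 x 10^-4 M
[F^-] = 2s = 3.04 × 10^-4 M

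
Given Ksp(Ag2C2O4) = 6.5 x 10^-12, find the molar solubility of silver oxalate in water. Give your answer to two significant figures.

1.2 × 10^-4 M

Ag2C2O4(s) ⇌ 2 Ag^+(aq) + C2O4^2-(aq)
Ksp = [Ag^+]^2[C2O4^2-]
If s mol/L of Ag2C2O4 dissolves, [Ag^+] = 2s and [C2O4^2-] = s.
So Ksp = (2s)^2 × s = 4s^3
s = (6.5 x 10^-12 / 4)^(1/3) = 1.2 x 10^-4 M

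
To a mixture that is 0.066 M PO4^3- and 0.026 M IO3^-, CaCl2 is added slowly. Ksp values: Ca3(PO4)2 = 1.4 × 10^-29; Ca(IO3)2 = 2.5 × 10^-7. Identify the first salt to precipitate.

Each salt begins to precipitate when Q = Ksp, i.e. when [Ca^2+] reaches its threshold.
For Ca3(PO4)2: 1.4 × 10^-29 = (0.066)^2 × [Ca^2+]^3  ⇒  [Ca^2+] = 1.5 × 10^-9 M.
For Ca(IO3)2: 2.5 × 10^-7 = (0.026)^2 × [Ca^2+]  ⇒  [Ca^2+] = 3.7 × 10^-4 M.
The salt with the lower threshold [Ca^2+] precipitates first: Ca3(PO4)2.

Ca3(PO4)2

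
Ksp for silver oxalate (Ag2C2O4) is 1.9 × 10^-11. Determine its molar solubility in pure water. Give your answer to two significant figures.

Ag2C2O4(s) <=> 2 Ag^+ + C2O4^2-
Ksp = [Ag^+]^2[C2O4^2-]
If s mol/L of Ag2C2O4 dissolves, [Ag^+] = 2s and [C2O4^2-] = s.
So Ksp = (2s)^2 × s = 4s^3
Solving, s = (1.9 × 10^-11/4)^(1/3) = 1.7 × 10^-4 M

s ≈ 1.7e-4 M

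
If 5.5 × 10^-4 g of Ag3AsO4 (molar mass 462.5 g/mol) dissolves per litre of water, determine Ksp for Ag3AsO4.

Molar solubility s = (5.5 × 10^-4 g/L) / (462.5 g/mol) = 1.19 × 10^-6 M.
Ag3AsO4(s) ⇌ 3 Ag^+ + AsO4^3-
With molar solubility s: [Ag^+] = 3s, [AsO4^3-] = s.
Ksp = [Ag^+]^3[AsO4^3-]
So Ksp = (3s)^3 × s = 27s^4
With s = 1.19 × 10^-6: Ksp = 5.4 × 10^-23

5.4 x 10^-23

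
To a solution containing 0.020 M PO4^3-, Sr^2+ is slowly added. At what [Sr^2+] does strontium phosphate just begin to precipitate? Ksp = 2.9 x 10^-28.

Sr3(PO4)2(s) ⇌ 3 Sr^2+(aq) + 2 PO4^3-(aq)
Ksp = [Sr^2+]^3[PO4^3-]^2
Precipitation begins when Q = Ksp. With [PO4^3-] = 0.020 M:
2.9 x 10^-28 = (0.020)^2 × [Sr^2+]^3
[Sr^2+] = (2.9 x 10^-28 / 4.00 × 10^-4)^(1/3) = 9.0 x 10^-9 M

[Sr^2+] ≈ 9.0 × 10^-9 M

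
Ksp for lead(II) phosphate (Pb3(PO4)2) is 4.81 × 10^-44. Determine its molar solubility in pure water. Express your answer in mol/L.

Pb3(PO4)2(s) ⇌ 3 Pb^2+ + 2 PO4^3-
Ksp = [Pb^2+]^3[PO4^3-]^2
Let s = molar solubility. Then [Pb^2+] = 3s and [PO4^3-] = 2s.
Substituting: Ksp = (3s)^3(2s)^2 = 108s^5
s = (4.81 × 10^-44 / 108)^(1/5) = 8.51 × 10^-10 M

s ≈ 8.51e-10 M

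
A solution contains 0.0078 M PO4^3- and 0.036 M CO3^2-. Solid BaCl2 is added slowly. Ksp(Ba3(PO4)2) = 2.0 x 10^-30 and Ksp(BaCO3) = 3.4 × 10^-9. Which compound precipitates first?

Ba3(PO4)2

Precipitation of each salt starts when its ion product equals its Ksp.
For Ba3(PO4)2: 2.0 x 10^-30 = (0.0078)^2 × [Ba^2+]^3  ⇒  [Ba^2+] = 3.2 × 10^-9 M.
For BaCO3: 3.4 × 10^-9 = 0.036 × [Ba^2+]  ⇒  [Ba^2+] = 9.4 × 10^-8 M.
The salt with the lower threshold [Ba^2+] precipitates first: Ba3(PO4)2.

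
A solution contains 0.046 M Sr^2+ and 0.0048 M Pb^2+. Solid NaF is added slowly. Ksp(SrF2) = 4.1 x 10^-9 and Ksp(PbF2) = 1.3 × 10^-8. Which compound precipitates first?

SrF2

Each salt begins to precipitate when Q = Ksp, i.e. when [F^-] reaches its threshold.
For SrF2: 4.1 x 10^-9 = 0.046 × [F^-]^2  ⇒  [F^-] = 3.0 × 10^-4 M.
For PbF2: 1.3 × 10^-8 = 0.0048 × [F^-]^2  ⇒  [F^-] = 1.6 × 10^-3 M.
The salt with the lower threshold [F^-] precipitates first: SrF2.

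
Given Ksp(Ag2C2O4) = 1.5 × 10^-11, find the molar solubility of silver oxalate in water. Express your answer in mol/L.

1.6 × 10^-4 M

Ag2C2O4(s) <=> 2 Ag^+(aq) + C2O4^2-(aq)
Ksp = [Ag^+]^2[C2O4^2-]
For each mole of Ag2C2O4 that dissolves: [Ag^+] = 2s, [C2O4^2-] = s.
Substituting: Ksp = (2s)^2s = 4s^3
s = (1.5 × 10^-11 / 4)^(1/3) = 1.6 x 10^-4 M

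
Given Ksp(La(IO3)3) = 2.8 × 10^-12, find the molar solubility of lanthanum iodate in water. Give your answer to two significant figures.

La(IO3)3(s) ⇌ La^3+ + 3 IO3^-
Ksp = [La^3+][IO3^-]^3
If s mol/L of La(IO3)3 dissolves, [La^3+] = s and [IO3^-] = 3s.
Ksp = s(3s)^3 = 27s^4
s = (2.8 × 10^-12 / 27)^(1/4) = 5.7 × 10^-4 M

s = 5.7 x 10^-4 M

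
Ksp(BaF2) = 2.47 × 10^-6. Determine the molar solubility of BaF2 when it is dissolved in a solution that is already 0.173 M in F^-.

BaF2(s) <=> Ba^2+ + 2 F^-
Ksp = [Ba^2+][F^-]^2
Let s = moles of BaF2 that dissolve per litre. [Ba^2+] = s, [F^-] = 0.173 + 2s ≈ 0.173 (Ksp is small, so little additional dissolves).
Ksp ≈ s × (0.173)^2
s = 8.25 x 10^-5 M
Check: 2s = 1.7 × 10^-4 ≪ 0.173, so the approximation is valid.

8.25 × 10^-5 M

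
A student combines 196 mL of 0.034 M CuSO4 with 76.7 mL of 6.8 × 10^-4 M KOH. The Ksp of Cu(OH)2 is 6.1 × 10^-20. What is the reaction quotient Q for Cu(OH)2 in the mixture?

Q = 8.9 × 10^-10

Total volume = 196 + 76.7 = 272.7 mL.
[Cu^2+] = 3.4 × 10^-2 × (196/272.7) = 2.44 × 10^-2 M
[OH^-] = 6.8 × 10^-4 × (76.7/272.7) = 1.91 x 10^-4 M
Cu(OH)2(s) <=> Cu^2+(aq) + 2 OH^-(aq), so Q = [Cu^2+][OH^-]^2
Q = (2.44 x 10^-2)(1.91 x 10^-4)^2 = 8.9 × 10^-10
Q > Ksp, so Cu(OH)2 will precipitate.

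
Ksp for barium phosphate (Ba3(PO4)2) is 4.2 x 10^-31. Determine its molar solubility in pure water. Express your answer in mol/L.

3.3e-7 M

Ba3(PO4)2(s) <=> 3 Ba^2+(aq) + 2 PO4^3-(aq)
Ksp = [Ba^2+]^3[PO4^3-]^2
With molar solubility s: [Ba^2+] = 3s, [PO4^3-] = 2s.
So Ksp = (3s)^3 × (2s)^2 = 108s^5
Solving, s = (4.2 x 10^-31/108)^(1/5) = 3.3 × 10^-7 M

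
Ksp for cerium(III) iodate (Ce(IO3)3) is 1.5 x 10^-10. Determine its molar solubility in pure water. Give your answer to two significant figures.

s = 1.5 x 10^-3 M

Ce(IO3)3(s) ⇌ Ce^3+ + 3 IO3^-
Ksp = [Ce^3+][IO3^-]^3
Let s = molar solubility. Then [Ce^3+] = s and [IO3^-] = 3s.
So Ksp = s × (3s)^3 = 27s^4
s^4 = 1.5 x 10^-10 / 27, so s = 1.5 x 10^-3 M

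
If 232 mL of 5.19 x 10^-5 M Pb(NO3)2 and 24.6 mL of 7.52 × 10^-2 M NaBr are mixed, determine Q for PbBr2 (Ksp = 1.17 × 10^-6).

Q ≈ 2.44e-9

Total volume = 232 + 24.6 = 256.6 mL.
[Pb^2+] = 5.19 x 10^-5 × (232/256.6) = 4.692 x 10^-5 M
[Br^-] = 7.52 × 10^-2 × (24.6/256.6) = 7.209 × 10^-3 M
PbBr2(s) ⇌ Pb^2+ + 2 Br^-, so Q = [Pb^2+][Br^-]^2
Q = (4.692 × 10^-5)(7.209 x 10^-3)^2 = 2.44 × 10^-9
Q < Ksp, so no precipitate of PbBr2 forms.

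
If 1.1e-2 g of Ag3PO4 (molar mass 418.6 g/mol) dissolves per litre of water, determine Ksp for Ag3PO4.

Molar solubility s = (1.1 x 10^-2 g/L) / (418.6 g/mol) = 2.63 × 10^-5 M.
Ag3PO4(s) ⇌ 3 Ag^+(aq) + PO4^3-(aq)
Let s = molar solubility. Then [Ag^+] = 3s and [PO4^3-] = s.
Ksp = [Ag^+]^3[PO4^3-]
So Ksp = (3s)^3 × s = 27s^4
Ksp = 27 × (2.63 × 10^-5)^4 = 1.3 × 10^-17

Ksp = 1.3 x 10^-17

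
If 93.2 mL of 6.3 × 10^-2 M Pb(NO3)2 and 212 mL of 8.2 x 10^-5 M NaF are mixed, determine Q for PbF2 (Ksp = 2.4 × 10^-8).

Total volume = 93.2 + 212 = 305.2 mL.
[Pb^2+] = 6.3 x 10^-2 × (93.2/305.2) = 1.92 × 10^-2 M
[F^-] = 8.2 × 10^-5 × (212/305.2) = 5.70 × 10^-5 M
PbF2(s) <=> Pb^2+(aq) + 2 F^-(aq), so Q = [Pb^2+][F^-]^2
Q = (1.92 x 10^-2)(5.70 × 10^-5)^2 = 6.2 × 10^-11
Q < Ksp, so no precipitate of PbF2 forms.

Q ≈ 6.2e-11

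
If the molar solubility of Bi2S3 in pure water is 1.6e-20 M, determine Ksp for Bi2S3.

Bi2S3(s) ⇌ 2 Bi^3+ + 3 S^2-
If s mol/L of Bi2S3 dissolves, [Bi^3+] = 2s and [S^2-] = 3s.
Ksp = [Bi^3+]^2[S^2-]^3
Substituting: Ksp = (2s)^2(3s)^3 = 108s^5
Ksp = 108 × (1.6 x 10^-20)^5 = 1.1 × 10^-97

Ksp = 1.1 × 10^-97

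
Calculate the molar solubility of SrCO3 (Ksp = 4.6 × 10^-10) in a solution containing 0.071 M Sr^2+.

SrCO3(s) <=> Sr^2+(aq) + CO3^2-(aq)
Ksp = [Sr^2+][CO3^2-]
Let s be the molar solubility in this solution. [Sr^2+] = 0.071 + s ≈ 0.071, [CO3^2-] = s (common-ion effect: Sr^2+ is already 0.071 M).
Ksp ≈ 0.071 × s
s = 6.5 x 10^-9 M
Check: s = 6.5 × 10^-9 ≪ 0.071, so the approximation is valid.

s = 6.5e-9 M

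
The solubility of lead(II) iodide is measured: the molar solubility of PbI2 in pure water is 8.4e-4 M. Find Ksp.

PbI2(s) <=> Pb^2+ + 2 I^-
With molar solubility s: [Pb^2+] = s, [I^-] = 2s.
Ksp = [Pb^2+][I^-]^2
So Ksp = s × (2s)^2 = 4s^3
With s = 8.4 x 10^-4: Ksp = 2.4 × 10^-9

2.4 × 10^-9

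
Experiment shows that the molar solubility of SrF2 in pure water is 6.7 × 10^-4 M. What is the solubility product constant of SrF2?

SrF2(s) <=> Sr^2+ + 2 F^-
For each mole of SrF2 that dissolves: [Sr^2+] = s, [F^-] = 2s.
Ksp = [Sr^2+][F^-]^2
Ksp = s(2s)^2 = 4s^3
Ksp = 4 × (6.7 × 10^-4)^3 = 1.2 x 10^-9

Ksp = 1.2 × 10^-9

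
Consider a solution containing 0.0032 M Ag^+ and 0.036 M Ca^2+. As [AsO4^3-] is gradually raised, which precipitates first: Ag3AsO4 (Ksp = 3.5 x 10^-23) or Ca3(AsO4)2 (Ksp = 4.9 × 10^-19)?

Ag3AsO4

Each salt begins to precipitate when Q = Ksp, i.e. when [AsO4^3-] reaches its threshold.
For Ag3AsO4: 3.5 x 10^-23 = (0.0032)^3 × [AsO4^3-]  ⇒  [AsO4^3-] = 1.1 x 10^-15 M.
For Ca3(AsO4)2: 4.9 × 10^-19 = (0.036)^3 × [AsO4^3-]^2  ⇒  [AsO4^3-] = 1.0 × 10^-7 M.
The salt with the lower threshold [AsO4^3-] precipitates first: Ag3AsO4.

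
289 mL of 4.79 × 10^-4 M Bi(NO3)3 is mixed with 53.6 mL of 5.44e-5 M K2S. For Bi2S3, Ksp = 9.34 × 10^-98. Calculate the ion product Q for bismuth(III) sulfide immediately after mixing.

Q = 1.01e-22

Total volume = 289 + 53.6 = 342.6 mL.
[Bi^3+] = 4.79 × 10^-4 × (289/342.6) = 4.041 × 10^-4 M
[S^2-] = 5.44 x 10^-5 × (53.6/342.6) = 8.511 × 10^-6 M
Bi2S3(s) ⇌ 2 Bi^3+(aq) + 3 S^2-(aq), so Q = [Bi^3+]^2[S^2-]^3
Q = (4.041 × 10^-4)^2(8.511 × 10^-6)^3 = 1.01 × 10^-22
Q > Ksp, so Bi2S3 will precipitate.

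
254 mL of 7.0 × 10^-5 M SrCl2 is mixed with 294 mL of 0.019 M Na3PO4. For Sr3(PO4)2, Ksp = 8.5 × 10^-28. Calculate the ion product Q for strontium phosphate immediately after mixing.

Q = 3.5 x 10^-18

Total volume = 254 + 294 = 548 mL.
[Sr^2+] = 7.0 × 10^-5 × (254/548) = 3.24 × 10^-5 M
[PO4^3-] = 1.9 × 10^-2 × (294/548) = 1.02 × 10^-2 M
Sr3(PO4)2(s) <=> 3 Sr^2+(aq) + 2 PO4^3-(aq), so Q = [Sr^2+]^3[PO4^3-]^2
Q = (3.24 × 10^-5)^3(1.02 × 10^-2)^2 = 3.5 × 10^-18
Q > Ksp, so Sr3(PO4)2 will precipitate.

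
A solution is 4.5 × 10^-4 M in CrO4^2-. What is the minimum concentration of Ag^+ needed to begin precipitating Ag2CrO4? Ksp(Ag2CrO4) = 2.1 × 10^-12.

Ag2CrO4(s) <=> 2 Ag^+(aq) + CrO4^2-(aq)
Ksp = [Ag^+]^2[CrO4^2-]
Precipitation begins when Q = Ksp. With [CrO4^2-] = 4.5 × 10^-4 M:
2.1 × 10^-12 = (4.5 × 10^-4) × [Ag^+]^2
[Ag^+] = (2.1 × 10^-12 / 4.5 × 10^-4)^(1/2) = 6.8 × 10^-5 M

[Ag^+] ≈ 6.8 × 10^-5 M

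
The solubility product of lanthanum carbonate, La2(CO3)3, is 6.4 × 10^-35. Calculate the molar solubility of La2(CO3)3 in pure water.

5.7 × 10^-8 M

La2(CO3)3(s) ⇌ 2 La^3+(aq) + 3 CO3^2-(aq)
Ksp = [La^3+]^2[CO3^2-]^3
With molar solubility s: [La^3+] = 2s, [CO3^2-] = 3s.
Substituting: Ksp = (2s)^2(3s)^3 = 108s^5
s^5 = 6.4 × 10^-35 / 108, so s = 5.7 x 10^-8 M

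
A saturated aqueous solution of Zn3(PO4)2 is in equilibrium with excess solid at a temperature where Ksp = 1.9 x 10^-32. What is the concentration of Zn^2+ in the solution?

5.3 x 10^-7 M

Zn3(PO4)2(s) ⇌ 3 Zn^2+ + 2 PO4^3-
Ksp = [Zn^2+]^3[PO4^3-]^2
With molar solubility s: [Zn^2+] = 3s, [PO4^3-] = 2s.
Ksp = (3s)^3(2s)^2 = 108s^5
s^5 = 1.9 x 10^-32 / 108, so s = 1.77 × 10^-7 M
[Zn^2+] = 3s = 5.3 × 10^-7 M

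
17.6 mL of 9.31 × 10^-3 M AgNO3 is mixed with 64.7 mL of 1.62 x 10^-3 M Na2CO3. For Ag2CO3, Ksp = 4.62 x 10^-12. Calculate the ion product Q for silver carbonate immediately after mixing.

5.05e-9

Total volume = 17.6 + 64.7 = 82.3 mL.
[Ag^+] = 9.31 x 10^-3 × (17.6/82.3) = 1.991 × 10^-3 M
[CO3^2-] = 1.62 × 10^-3 × (64.7/82.3) = 1.274 × 10^-3 M
Ag2CO3(s) <=> 2 Ag^+ + CO3^2-, so Q = [Ag^+]^2[CO3^2-]
Q = (1.991 × 10^-3)^2(1.274 × 10^-3) = 5.05 × 10^-9
Q > Ksp, so Ag2CO3 will precipitate.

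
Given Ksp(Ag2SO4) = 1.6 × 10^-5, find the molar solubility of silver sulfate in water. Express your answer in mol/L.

Ag2SO4(s) ⇌ 2 Ag^+(aq) + SO4^2-(aq)
Ksp = [Ag^+]^2[SO4^2-]
With molar solubility s: [Ag^+] = 2s, [SO4^2-] = s.
So Ksp = (2s)^2 × s = 4s^3
s^3 = 1.6 × 10^-5 / 4, so s = 1.6 × 10^-2 M

s = 0.016 M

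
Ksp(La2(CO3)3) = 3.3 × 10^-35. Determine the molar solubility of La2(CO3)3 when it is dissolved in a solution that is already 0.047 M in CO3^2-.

s ≈ 2.8 × 10^-16 M

La2(CO3)3(s) ⇌ 2 La^3+(aq) + 3 CO3^2-(aq)
Ksp = [La^3+]^2[CO3^2-]^3
Let s = moles of La2(CO3)3 that dissolve per litre. [La^3+] = 2s, [CO3^2-] = 0.047 + 3s ≈ 0.047 (since the CO3^2- already present dominates).
Ksp ≈ (2s)^2 × (0.047)^3
s = 2.8 × 10^-16 M
Check: 3s = 8.5 × 10^-16 ≪ 0.047, so the approximation is valid.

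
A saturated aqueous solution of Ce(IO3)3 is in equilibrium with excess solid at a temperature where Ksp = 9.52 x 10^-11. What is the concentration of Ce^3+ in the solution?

[Ce^3+] = 1.37 × 10^-3 M

Ce(IO3)3(s) ⇌ Ce^3+ + 3 IO3^-
Ksp = [Ce^3+][IO3^-]^3
Let s = molar solubility. Then [Ce^3+] = s and [IO3^-] = 3s.
So Ksp = s × (3s)^3 = 27s^4
Solving, s = (9.52 x 10^-11/27)^(1/4) = 1.370 × 10^-3 M
[Ce^3+] = s = 1.37 × 10^-3 M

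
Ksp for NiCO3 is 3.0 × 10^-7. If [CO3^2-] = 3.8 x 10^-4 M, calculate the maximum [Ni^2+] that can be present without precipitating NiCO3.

NiCO3(s) ⇌ Ni^2+(aq) + CO3^2-(aq)
Ksp = [Ni^2+][CO3^2-]
Precipitation begins when Q = Ksp. With [CO3^2-] = 3.8 x 10^-4 M:
3.0 × 10^-7 = (3.8 x 10^-4) × [Ni^2+]
[Ni^2+] = (3.0 × 10^-7 / 3.8 × 10^-4) = 7.9 × 10^-4 M

7.9 × 10^-4 M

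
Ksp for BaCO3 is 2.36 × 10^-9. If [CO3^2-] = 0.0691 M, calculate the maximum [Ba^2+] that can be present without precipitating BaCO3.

3.42 x 10^-8 M

BaCO3(s) ⇌ Ba^2+(aq) + CO3^2-(aq)
Ksp = [Ba^2+][CO3^2-]
Precipitation begins when Q = Ksp. With [CO3^2-] = 0.0691 M:
2.36 × 10^-9 = (0.0691) × [Ba^2+]
[Ba^2+] = (2.36 × 10^-9 / 6.91 x 10^-2) = 3.42 × 10^-8 M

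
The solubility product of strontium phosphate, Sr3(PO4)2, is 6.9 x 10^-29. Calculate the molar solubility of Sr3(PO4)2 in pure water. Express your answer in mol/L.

9.1e-7 M

Sr3(PO4)2(s) <=> 3 Sr^2+(aq) + 2 PO4^3-(aq)
Ksp = [Sr^2+]^3[PO4^3-]^2
Let s = molar solubility. Then [Sr^2+] = 3s and [PO4^3-] = 2s.
So Ksp = (3s)^3 × (2s)^2 = 108s^5
s^5 = 6.9 x 10^-29 / 108, so s = 9.1 × 10^-7 M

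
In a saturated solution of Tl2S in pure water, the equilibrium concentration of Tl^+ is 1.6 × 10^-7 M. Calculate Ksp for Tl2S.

Ksp = 2.0e-21

Tl2S(s) <=> 2 Tl^+(aq) + S^2-(aq)
Stoichiometry gives [S^2-] = (1/2)[Tl^+] = 8.00 × 10^-8 M.
Ksp = [Tl^+]^2[S^2-]
Ksp = (1.6 x 10^-7)^2 × 8.00 × 10^-8 = 2.0 x 10^-21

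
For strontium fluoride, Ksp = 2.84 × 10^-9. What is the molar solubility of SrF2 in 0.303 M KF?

SrF2(s) ⇌ Sr^2+(aq) + 2 F^-(aq)
Ksp = [Sr^2+][F^-]^2
If s mol/L dissolves here, [Sr^2+] = s, [F^-] = 0.303 + 2s ≈ 0.303 (Ksp is small, so little additional dissolves).
Ksp ≈ s × (0.303)^2
s = 3.09 × 10^-8 M
Check: 2s = 6.2 × 10^-8 ≪ 0.303, so the approximation is valid.

3.09 × 10^-8 M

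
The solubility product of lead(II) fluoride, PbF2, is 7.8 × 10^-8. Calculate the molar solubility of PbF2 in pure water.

s ≈ 2.7e-3 M

PbF2(s) ⇌ Pb^2+(aq) + 2 F^-(aq)
Ksp = [Pb^2+][F^-]^2
Let s = molar solubility. Then [Pb^2+] = s and [F^-] = 2s.
Substituting: Ksp = s(2s)^2 = 4s^3
s = (7.8 × 10^-8 / 4)^(1/3) = 2.7 × 10^-3 M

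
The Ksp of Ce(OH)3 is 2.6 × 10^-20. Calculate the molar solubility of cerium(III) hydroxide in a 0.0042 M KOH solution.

Ce(OH)3(s) <=> Ce^3+ + 3 OH^-
Ksp = [Ce^3+][OH^-]^3
Let s be the molar solubility in this solution. [Ce^3+] = s, [OH^-] = 0.0042 + 3s ≈ 0.0042 (since OH^- from KOH dominates).
Ksp ≈ s × (0.0042)^3
s = 3.5 × 10^-13 M
Check: 3s = 1.1 x 10^-12 ≪ 0.0042, so the approximation is valid.

s = 3.5 x 10^-13 M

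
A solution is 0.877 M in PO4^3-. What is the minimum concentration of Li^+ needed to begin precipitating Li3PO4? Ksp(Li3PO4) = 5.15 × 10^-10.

[Li^+] = 8.37e-4 M

Li3PO4(s) <=> 3 Li^+ + PO4^3-
Ksp = [Li^+]^3[PO4^3-]
Precipitation begins when Q = Ksp. With [PO4^3-] = 0.877 M:
5.15 × 10^-10 = (0.877) × [Li^+]^3
[Li^+] = (5.15 × 10^-10 / 8.77 × 10^-1)^(1/3) = 8.37 × 10^-4 M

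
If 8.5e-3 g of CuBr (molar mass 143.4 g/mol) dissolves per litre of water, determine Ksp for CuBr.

Molar solubility s = (8.5 × 10^-3 g/L) / (143.4 g/mol) = 5.93 x 10^-5 M.
CuBr(s) ⇌ Cu^+(aq) + Br^-(aq)
Let s = molar solubility. Then [Cu^+] = s and [Br^-] = s.
Ksp = [Cu^+][Br^-]
Ksp = (s)(s) = s^2
With s = 5.93 × 10^-5: Ksp = 3.5 x 10^-9

Ksp = 3.5e-9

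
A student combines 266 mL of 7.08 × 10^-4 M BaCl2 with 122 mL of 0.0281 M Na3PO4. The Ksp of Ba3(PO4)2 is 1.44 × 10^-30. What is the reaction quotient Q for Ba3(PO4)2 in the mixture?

Q ≈ 8.93 × 10^-15

Total volume = 266 + 122 = 388 mL.
[Ba^2+] = 7.08 × 10^-4 × (266/388) = 4.854 x 10^-4 M
[PO4^3-] = 2.81 × 10^-2 × (122/388) = 8.836 × 10^-3 M
Ba3(PO4)2(s) ⇌ 3 Ba^2+(aq) + 2 PO4^3-(aq), so Q = [Ba^2+]^3[PO4^3-]^2
Q = (4.854 × 10^-4)^3(8.836 x 10^-3)^2 = 8.93 × 10^-15
Q > Ksp, so Ba3(PO4)2 will precipitate.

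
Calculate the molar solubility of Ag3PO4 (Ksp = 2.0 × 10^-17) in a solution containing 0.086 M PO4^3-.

Ag3PO4(s) <=> 3 Ag^+(aq) + PO4^3-(aq)
Ksp = [Ag^+]^3[PO4^3-]
Let s be the molar solubility in this solution. [Ag^+] = 3s, [PO4^3-] = 0.086 + s ≈ 0.086 (Ksp is small, so little additional dissolves).
Ksp ≈ (3s)^3 × 0.086
s = 2.0 × 10^-6 M
Check: s = 2.0 × 10^-6 ≪ 0.086, so the approximation is valid.

2.0e-6 M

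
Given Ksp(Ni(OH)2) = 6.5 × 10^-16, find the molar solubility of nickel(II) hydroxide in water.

Ni(OH)2(s) ⇌ Ni^2+ + 2 OH^-
Ksp = [Ni^2+][OH^-]^2
Let s = molar solubility. Then [Ni^2+] = s and [OH^-] = 2s.
So Ksp = s × (2s)^2 = 4s^3
s^3 = 6.5 × 10^-16 / 4, so s = 5.5 x 10^-6 M

s = 5.5e-6 M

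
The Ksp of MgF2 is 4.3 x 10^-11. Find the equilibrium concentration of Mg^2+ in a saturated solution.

MgF2(s) <=> Mg^2+(aq) + 2 F^-(aq)
Ksp = [Mg^2+][F^-]^2
Let s = molar solubility. Then [Mg^2+] = s and [F^-] = 2s.
Substituting: Ksp = s(2s)^2 = 4s^3
Solving, s = (4.3 x 10^-11/4)^(1/3) = 2.21 × 10^-4 M
[Mg^2+] = s = 2.2 × 10^-4 M

2.2e-4 M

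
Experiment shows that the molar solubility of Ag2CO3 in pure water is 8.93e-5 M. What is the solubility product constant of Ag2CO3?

Ksp = 2.85 x 10^-12

Ag2CO3(s) ⇌ 2 Ag^+ + CO3^2-
If s mol/L of Ag2CO3 dissolves, [Ag^+] = 2s and [CO3^2-] = s.
Ksp = [Ag^+]^2[CO3^2-]
Substituting: Ksp = (2s)^2s = 4s^3
With s = 8.93 × 10^-5: Ksp = 2.85 × 10^-12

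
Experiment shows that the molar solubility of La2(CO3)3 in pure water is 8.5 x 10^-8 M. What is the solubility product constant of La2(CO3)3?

Ksp ≈ 4.8 × 10^-34

La2(CO3)3(s) ⇌ 2 La^3+(aq) + 3 CO3^2-(aq)
Let s = molar solubility. Then [La^3+] = 2s and [CO3^2-] = 3s.
Ksp = [La^3+]^2[CO3^2-]^3
Substituting: Ksp = (2s)^2(3s)^3 = 108s^5
With s = 8.5 × 10^-8: Ksp = 4.8 × 10^-34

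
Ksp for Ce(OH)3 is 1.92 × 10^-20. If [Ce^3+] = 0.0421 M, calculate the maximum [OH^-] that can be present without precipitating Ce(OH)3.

Ce(OH)3(s) ⇌ Ce^3+(aq) + 3 OH^-(aq)
Ksp = [Ce^3+][OH^-]^3
Precipitation begins when Q = Ksp. With [Ce^3+] = 0.0421 M:
1.92 × 10^-20 = (0.0421) × [OH^-]^3
[OH^-] = (1.92 × 10^-20 / 4.21 x 10^-2)^(1/3) = 7.70 × 10^-7 M

[OH^-] ≈ 7.70 x 10^-7 M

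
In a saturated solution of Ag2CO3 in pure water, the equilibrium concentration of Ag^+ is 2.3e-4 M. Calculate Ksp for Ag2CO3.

Ksp = 6.1 x 10^-12

Ag2CO3(s) ⇌ 2 Ag^+(aq) + CO3^2-(aq)
Stoichiometry gives [CO3^2-] = (1/2)[Ag^+] = 1.15 × 10^-4 M.
Ksp = [Ag^+]^2[CO3^2-]
Ksp = (2.3 × 10^-4)^2 × 1.15 x 10^-4 = 6.1 x 10^-12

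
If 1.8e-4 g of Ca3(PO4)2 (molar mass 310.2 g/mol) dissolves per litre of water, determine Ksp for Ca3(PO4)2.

7.1e-30

Molar solubility s = (1.8 x 10^-4 g/L) / (310.2 g/mol) = 5.80 × 10^-7 M.
Ca3(PO4)2(s) ⇌ 3 Ca^2+ + 2 PO4^3-
For each mole of Ca3(PO4)2 that dissolves: [Ca^2+] = 3s, [PO4^3-] = 2s.
Ksp = [Ca^2+]^3[PO4^3-]^2
Substituting: Ksp = (3s)^3(2s)^2 = 108s^5
Ksp = 108 × (5.80 × 10^-7)^5 = 7.1 × 10^-30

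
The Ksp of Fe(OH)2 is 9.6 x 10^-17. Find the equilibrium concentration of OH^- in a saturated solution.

Fe(OH)2(s) ⇌ Fe^2+ + 2 OH^-
Ksp = [Fe^2+][OH^-]^2
For each mole of Fe(OH)2 that dissolves: [Fe^2+] = s, [OH^-] = 2s.
Substituting: Ksp = s(2s)^2 = 4s^3
s = (9.6 x 10^-17 / 4)^(1/3) = 2.88 × 10^-6 M
[OH^-] = 2s = 5.8 × 10^-6 M

5.8 × 10^-6 M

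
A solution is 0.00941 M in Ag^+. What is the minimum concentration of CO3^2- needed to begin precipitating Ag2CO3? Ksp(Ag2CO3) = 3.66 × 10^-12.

[CO3^2-] ≈ 4.13 x 10^-8 M

Ag2CO3(s) <=> 2 Ag^+(aq) + CO3^2-(aq)
Ksp = [Ag^+]^2[CO3^2-]
Precipitation begins when Q = Ksp. With [Ag^+] = 0.00941 M:
3.66 × 10^-12 = (0.00941)^2 × [CO3^2-]
[CO3^2-] = (3.66 × 10^-12 / 8.855 × 10^-5) = 4.13 × 10^-8 M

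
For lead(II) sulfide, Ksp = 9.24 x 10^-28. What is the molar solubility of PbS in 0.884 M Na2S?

PbS(s) ⇌ Pb^2+(aq) + S^2-(aq)
Ksp = [Pb^2+][S^2-]
If s mol/L dissolves here, [Pb^2+] = s, [S^2-] = 0.884 + s ≈ 0.884 (since S^2- from Na2S dominates).
Ksp ≈ s × 0.884
s = 1.05 × 10^-27 M
Check: s = 1.0 × 10^-27 ≪ 0.884, so the approximation is valid.

1.05 x 10^-27 M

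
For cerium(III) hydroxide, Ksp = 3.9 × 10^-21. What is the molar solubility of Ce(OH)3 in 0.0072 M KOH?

Ce(OH)3(s) <=> Ce^3+ + 3 OH^-
Ksp = [Ce^3+][OH^-]^3
Let s = moles of Ce(OH)3 that dissolve per litre. [Ce^3+] = s, [OH^-] = 0.0072 + 3s ≈ 0.0072 (common-ion effect: OH^- is already 0.0072 M).
Ksp ≈ s × (0.0072)^3
s = 1.0 × 10^-14 M
Check: 3s = 3.1 × 10^-14 ≪ 0.0072, so the approximation is valid.

s = 1.0e-14 M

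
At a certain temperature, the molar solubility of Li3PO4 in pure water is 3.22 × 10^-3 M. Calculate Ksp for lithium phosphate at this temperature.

Li3PO4(s) <=> 3 Li^+ + PO4^3-
For each mole of Li3PO4 that dissolves: [Li^+] = 3s, [PO4^3-] = s.
Ksp = [Li^+]^3[PO4^3-]
Ksp = (3s)^3s = 27s^4
With s = 3.22 x 10^-3: Ksp = 2.90 × 10^-9

Ksp = 2.90 × 10^-9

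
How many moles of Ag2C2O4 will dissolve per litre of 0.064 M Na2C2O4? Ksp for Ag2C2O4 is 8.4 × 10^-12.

Ag2C2O4(s) ⇌ 2 Ag^+ + C2O4^2-
Ksp = [Ag^+]^2[C2O4^2-]
Let s be the molar solubility in this solution. [Ag^+] = 2s, [C2O4^2-] = 0.064 + s ≈ 0.064 (Ksp is small, so little additional dissolves).
Ksp ≈ (2s)^2 × 0.064
s = 5.7 × 10^-6 M
Check: s = 5.7 × 10^-6 ≪ 0.064, so the approximation is valid.

s = 5.7e-6 M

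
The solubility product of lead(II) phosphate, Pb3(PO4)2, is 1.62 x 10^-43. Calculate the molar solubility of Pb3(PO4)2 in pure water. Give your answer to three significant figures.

s = 1.08 x 10^-9 M

Pb3(PO4)2(s) <=> 3 Pb^2+(aq) + 2 PO4^3-(aq)
Ksp = [Pb^2+]^3[PO4^3-]^2
Let s = molar solubility. Then [Pb^2+] = 3s and [PO4^3-] = 2s.
Substituting: Ksp = (3s)^3(2s)^2 = 108s^5
s^5 = 1.62 x 10^-43 / 108, so s = 1.08 × 10^-9 M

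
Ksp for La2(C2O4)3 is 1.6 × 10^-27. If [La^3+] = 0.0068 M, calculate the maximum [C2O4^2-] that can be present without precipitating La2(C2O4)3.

La2(C2O4)3(s) ⇌ 2 La^3+ + 3 C2O4^2-
Ksp = [La^3+]^2[C2O4^2-]^3
Precipitation begins when Q = Ksp. With [La^3+] = 0.0068 M:
1.6 × 10^-27 = (0.0068)^2 × [C2O4^2-]^3
[C2O4^2-] = (1.6 × 10^-27 / 4.62 × 10^-5)^(1/3) = 3.3 × 10^-8 M

[C2O4^2-] = 3.3e-8 M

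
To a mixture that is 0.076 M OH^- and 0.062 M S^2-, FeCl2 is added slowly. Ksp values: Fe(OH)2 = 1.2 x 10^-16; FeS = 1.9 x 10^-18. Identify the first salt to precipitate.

FeS

Each salt begins to precipitate when Q = Ksp, i.e. when [Fe^2+] reaches its threshold.
For Fe(OH)2: 1.2 x 10^-16 = (0.076)^2 × [Fe^2+]  ⇒  [Fe^2+] = 2.1 × 10^-14 M.
For FeS: 1.9 x 10^-18 = 0.062 × [Fe^2+]  ⇒  [Fe^2+] = 3.1 × 10^-17 M.
The salt with the lower threshold [Fe^2+] precipitates first: FeS.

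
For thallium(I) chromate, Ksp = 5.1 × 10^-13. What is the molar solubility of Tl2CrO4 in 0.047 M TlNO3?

s = 2.3 × 10^-10 M

Tl2CrO4(s) <=> 2 Tl^+(aq) + CrO4^2-(aq)
Ksp = [Tl^+]^2[CrO4^2-]
Let s = moles of Tl2CrO4 that dissolve per litre. [Tl^+] = 0.047 + 2s ≈ 0.047, [CrO4^2-] = s (since Tl^+ from TlNO3 dominates).
Ksp ≈ (0.047)^2 × s
s = 2.3 x 10^-10 M
Check: 2s = 4.6 × 10^-10 ≪ 0.047, so the approximation is valid.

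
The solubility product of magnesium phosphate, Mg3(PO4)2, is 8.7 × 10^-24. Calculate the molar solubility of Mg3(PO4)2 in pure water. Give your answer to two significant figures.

9.6e-6 M

Mg3(PO4)2(s) ⇌ 3 Mg^2+(aq) + 2 PO4^3-(aq)
Ksp = [Mg^2+]^3[PO4^3-]^2
Let s = molar solubility. Then [Mg^2+] = 3s and [PO4^3-] = 2s.
So Ksp = (3s)^3 × (2s)^2 = 108s^5
s = (8.7 × 10^-24 / 108)^(1/5) = 9.6 x 10^-6 M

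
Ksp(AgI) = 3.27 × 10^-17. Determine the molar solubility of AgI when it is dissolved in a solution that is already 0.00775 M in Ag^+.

AgI(s) ⇌ Ag^+ + I^-
Ksp = [Ag^+][I^-]
Let s = moles of AgI that dissolve per litre. [Ag^+] = 0.00775 + s ≈ 0.00775, [I^-] = s (Ksp is small, so little additional dissolves).
Ksp ≈ 0.00775 × s
s = 4.22 × 10^-15 M
Check: s = 4.2 x 10^-15 ≪ 0.00775, so the approximation is valid.

s = 4.22 × 10^-15 M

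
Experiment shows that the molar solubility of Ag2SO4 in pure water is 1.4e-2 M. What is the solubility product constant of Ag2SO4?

1.1 × 10^-5

Ag2SO4(s) ⇌ 2 Ag^+(aq) + SO4^2-(aq)
With molar solubility s: [Ag^+] = 2s, [SO4^2-] = s.
Ksp = [Ag^+]^2[SO4^2-]
So Ksp = (2s)^2 × s = 4s^3
Ksp = 4 × (1.4 x 10^-2)^3 = 1.1 x 10^-5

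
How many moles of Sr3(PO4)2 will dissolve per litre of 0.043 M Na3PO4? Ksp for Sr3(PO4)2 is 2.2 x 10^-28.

Sr3(PO4)2(s) ⇌ 3 Sr^2+(aq) + 2 PO4^3-(aq)
Ksp = [Sr^2+]^3[PO4^3-]^2
If s mol/L dissolves here, [Sr^2+] = 3s, [PO4^3-] = 0.043 + 2s ≈ 0.043 (Ksp is small, so little additional dissolves).
Ksp ≈ (3s)^3 × (0.043)^2
s = 1.6 x 10^-9 M
Check: 2s = 3.3 x 10^-9 ≪ 0.043, so the approximation is valid.

s = 1.6 × 10^-9 M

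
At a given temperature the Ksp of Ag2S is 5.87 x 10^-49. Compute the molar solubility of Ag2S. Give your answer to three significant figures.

5.27 × 10^-17 M

Ag2S(s) <=> 2 Ag^+(aq) + S^2-(aq)
Ksp = [Ag^+]^2[S^2-]
With molar solubility s: [Ag^+] = 2s, [S^2-] = s.
Ksp = (2s)^2s = 4s^3
Solving, s = (5.87 x 10^-49/4)^(1/3) = 5.27 x 10^-17 M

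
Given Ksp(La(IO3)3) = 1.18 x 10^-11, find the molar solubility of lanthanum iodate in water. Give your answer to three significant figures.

8.13e-4 M

La(IO3)3(s) ⇌ La^3+(aq) + 3 IO3^-(aq)
Ksp = [La^3+][IO3^-]^3
For each mole of La(IO3)3 that dissolves: [La^3+] = s, [IO3^-] = 3s.
Ksp = s(3s)^3 = 27s^4
Solving, s = (1.18 x 10^-11/27)^(1/4) = 8.13 x 10^-4 M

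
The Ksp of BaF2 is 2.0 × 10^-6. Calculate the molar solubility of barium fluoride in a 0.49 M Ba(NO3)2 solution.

1.0 x 10^-3 M

BaF2(s) ⇌ Ba^2+ + 2 F^-
Ksp = [Ba^2+][F^-]^2
Let s = moles of BaF2 that dissolve per litre. [Ba^2+] = 0.49 + s ≈ 0.49, [F^-] = 2s (since Ba^2+ from Ba(NO3)2 dominates).
Ksp ≈ 0.49 × (2s)^2
s = 1.0 × 10^-3 M
Check: s = 1.0 × 10^-3 ≪ 0.49, so the approximation is valid.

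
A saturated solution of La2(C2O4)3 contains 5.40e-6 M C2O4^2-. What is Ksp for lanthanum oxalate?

Ksp = 2.04 × 10^-27

La2(C2O4)3(s) <=> 2 La^3+(aq) + 3 C2O4^2-(aq)
Stoichiometry gives [La^3+] = (2/3)[C2O4^2-] = 3.600 x 10^-6 M.
Ksp = [La^3+]^2[C2O4^2-]^3
Ksp = (3.600 × 10^-6)^2 × (5.40 x 10^-6)^3 = 2.04 x 10^-27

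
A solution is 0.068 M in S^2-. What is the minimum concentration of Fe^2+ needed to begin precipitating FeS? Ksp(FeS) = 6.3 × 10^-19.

FeS(s) ⇌ Fe^2+ + S^2-
Ksp = [Fe^2+][S^2-]
Precipitation begins when Q = Ksp. With [S^2-] = 0.068 M:
6.3 × 10^-19 = (0.068) × [Fe^2+]
[Fe^2+] = (6.3 × 10^-19 / 6.8 × 10^-2) = 9.3 × 10^-18 M

[Fe^2+] ≈ 9.3 x 10^-18 M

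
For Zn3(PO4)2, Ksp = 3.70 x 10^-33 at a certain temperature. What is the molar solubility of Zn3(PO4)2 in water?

Zn3(PO4)2(s) ⇌ 3 Zn^2+(aq) + 2 PO4^3-(aq)
Ksp = [Zn^2+]^3[PO4^3-]^2
Let s = molar solubility. Then [Zn^2+] = 3s and [PO4^3-] = 2s.
Ksp = (3s)^3(2s)^2 = 108s^5
s = (3.70 x 10^-33 / 108)^(1/5) = 1.28 × 10^-7 M

s ≈ 1.28e-7 M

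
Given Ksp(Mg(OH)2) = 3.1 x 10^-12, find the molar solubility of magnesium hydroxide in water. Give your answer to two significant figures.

9.2e-5 M

Mg(OH)2(s) <=> Mg^2+ + 2 OH^-
Ksp = [Mg^2+][OH^-]^2
For each mole of Mg(OH)2 that dissolves: [Mg^2+] = s, [OH^-] = 2s.
Ksp = s(2s)^2 = 4s^3
s^3 = 3.1 x 10^-12 / 4, so s = 9.2 × 10^-5 M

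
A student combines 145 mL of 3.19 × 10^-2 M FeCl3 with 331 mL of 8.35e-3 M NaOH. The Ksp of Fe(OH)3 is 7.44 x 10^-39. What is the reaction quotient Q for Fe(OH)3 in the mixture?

Total volume = 145 + 331 = 476 mL.
[Fe^3+] = 3.19 x 10^-2 × (145/476) = 9.717 x 10^-3 M
[OH^-] = 8.35 x 10^-3 × (331/476) = 5.806 × 10^-3 M
Fe(OH)3(s) <=> Fe^3+(aq) + 3 OH^-(aq), so Q = [Fe^3+][OH^-]^3
Q = (9.717 × 10^-3)(5.806 × 10^-3)^3 = 1.90 x 10^-9
Q > Ksp, so Fe(OH)3 will precipitate.

1.90 x 10^-9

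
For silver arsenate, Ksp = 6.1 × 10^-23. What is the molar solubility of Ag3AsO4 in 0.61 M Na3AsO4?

s ≈ 1.5e-8 M

Ag3AsO4(s) ⇌ 3 Ag^+(aq) + AsO4^3-(aq)
Ksp = [Ag^+]^3[AsO4^3-]
Let s = moles of Ag3AsO4 that dissolve per litre. [Ag^+] = 3s, [AsO4^3-] = 0.61 + s ≈ 0.61 (Ksp is small, so little additional dissolves).
Ksp ≈ (3s)^3 × 0.61
s = 1.5 x 10^-8 M
Check: s = 1.5 x 10^-8 ≪ 0.61, so the approximation is valid.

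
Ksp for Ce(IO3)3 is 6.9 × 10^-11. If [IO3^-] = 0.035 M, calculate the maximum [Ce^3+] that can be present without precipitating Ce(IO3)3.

Ce(IO3)3(s) ⇌ Ce^3+(aq) + 3 IO3^-(aq)
Ksp = [Ce^3+][IO3^-]^3
Precipitation begins when Q = Ksp. With [IO3^-] = 0.035 M:
6.9 × 10^-11 = (0.035)^3 × [Ce^3+]
[Ce^3+] = (6.9 × 10^-11 / 4.29 x 10^-5) = 1.6 × 10^-6 M

[Ce^3+] = 1.6 x 10^-6 M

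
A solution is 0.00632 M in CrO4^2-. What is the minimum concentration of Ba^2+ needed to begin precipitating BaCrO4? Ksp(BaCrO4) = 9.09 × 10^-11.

[Ba^2+] ≈ 1.44 × 10^-8 M

BaCrO4(s) ⇌ Ba^2+ + CrO4^2-
Ksp = [Ba^2+][CrO4^2-]
Precipitation begins when Q = Ksp. With [CrO4^2-] = 0.00632 M:
9.09 × 10^-11 = (0.00632) × [Ba^2+]
[Ba^2+] = (9.09 × 10^-11 / 6.32 x 10^-3) = 1.44 x 10^-8 M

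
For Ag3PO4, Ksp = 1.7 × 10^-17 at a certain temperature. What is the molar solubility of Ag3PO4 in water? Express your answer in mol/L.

Ag3PO4(s) <=> 3 Ag^+(aq) + PO4^3-(aq)
Ksp = [Ag^+]^3[PO4^3-]
With molar solubility s: [Ag^+] = 3s, [PO4^3-] = s.
Ksp = (3s)^3s = 27s^4
s = (1.7 × 10^-17 / 27)^(1/4) = 2.8 × 10^-5 M

s = 2.8 × 10^-5 M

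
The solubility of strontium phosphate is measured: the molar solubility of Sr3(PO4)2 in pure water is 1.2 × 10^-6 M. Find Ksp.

Sr3(PO4)2(s) ⇌ 3 Sr^2+ + 2 PO4^3-
For each mole of Sr3(PO4)2 that dissolves: [Sr^2+] = 3s, [PO4^3-] = 2s.
Ksp = [Sr^2+]^3[PO4^3-]^2
Substituting: Ksp = (3s)^3(2s)^2 = 108s^5
With s = 1.2 × 10^-6: Ksp = 2.7 x 10^-28

Ksp = 2.7 x 10^-28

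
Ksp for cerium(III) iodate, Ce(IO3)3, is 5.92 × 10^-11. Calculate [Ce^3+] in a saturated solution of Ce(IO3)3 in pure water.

1.22e-3 M

Ce(IO3)3(s) <=> Ce^3+(aq) + 3 IO3^-(aq)
Ksp = [Ce^3+][IO3^-]^3
For each mole of Ce(IO3)3 that dissolves: [Ce^3+] = s, [IO3^-] = 3s.
Ksp = s(3s)^3 = 27s^4
s = (5.92 × 10^-11 / 27)^(1/4) = 1.217 × 10^-3 M
[Ce^3+] = s = 1.22 × 10^-3 M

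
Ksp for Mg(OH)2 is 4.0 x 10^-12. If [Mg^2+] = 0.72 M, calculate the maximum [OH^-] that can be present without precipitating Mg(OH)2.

Mg(OH)2(s) ⇌ Mg^2+ + 2 OH^-
Ksp = [Mg^2+][OH^-]^2
Precipitation begins when Q = Ksp. With [Mg^2+] = 0.72 M:
4.0 x 10^-12 = (0.72) × [OH^-]^2
[OH^-] = (4.0 x 10^-12 / 7.2 × 10^-1)^(1/2) = 2.4 × 10^-6 M

[OH^-] = 2.4 x 10^-6 M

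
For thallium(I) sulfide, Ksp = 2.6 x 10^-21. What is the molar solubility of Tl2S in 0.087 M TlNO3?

s ≈ 3.4 × 10^-19 M

Tl2S(s) ⇌ 2 Tl^+(aq) + S^2-(aq)
Ksp = [Tl^+]^2[S^2-]
Let s be the molar solubility in this solution. [Tl^+] = 0.087 + 2s ≈ 0.087, [S^2-] = s (since Tl^+ from TlNO3 dominates).
Ksp ≈ (0.087)^2 × s
s = 3.4 × 10^-19 M
Check: 2s = 6.9 × 10^-19 ≪ 0.087, so the approximation is valid.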